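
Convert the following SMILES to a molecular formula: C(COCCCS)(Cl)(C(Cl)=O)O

C6H10Cl2O3S

Heavy atoms from the SMILES: 6 C, 2 Cl, 3 O, 1 S.
Implicit hydrogens by atom environment:
  4 × C: 2 H each → 8
  2 × C: no H
  2 × Cl: no H
  2 × O: no H
  1 × O: 1 H
  1 × S: 1 H
  Total hydrogens = 10.
Molecular formula: C6H10Cl2O3S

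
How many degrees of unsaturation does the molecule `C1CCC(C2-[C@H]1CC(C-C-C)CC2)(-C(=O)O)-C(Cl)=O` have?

4

Molecular formula from the SMILES: C15H23ClO3.
DoU = (2C + 2 + N − H − X)/2 = (2·15 + 2 + 0 − 23 − 1)/2 = 8/2 = 4.
(Structurally: 2 ring(s) + 2 π bond(s) = 4.)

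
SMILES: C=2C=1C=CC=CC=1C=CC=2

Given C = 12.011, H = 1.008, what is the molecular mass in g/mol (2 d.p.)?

Molecular formula: C10H8.
M = 10×12.011 + 8×1.008 = 128.17 g/mol.

128.17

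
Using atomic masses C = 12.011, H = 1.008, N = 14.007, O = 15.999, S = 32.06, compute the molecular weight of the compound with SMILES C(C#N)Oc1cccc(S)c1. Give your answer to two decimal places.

165.21

Molecular formula: C8H7NOS.
M = 8×12.011 + 7×1.008 + 1×14.007 + 1×15.999 + 1×32.06 = 165.21 g/mol.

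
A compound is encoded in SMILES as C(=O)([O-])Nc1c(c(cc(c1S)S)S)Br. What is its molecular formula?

C7H5BrNO2S3-

Heavy atoms from the SMILES: 1 Br, 7 C, 1 N, 2 O, 3 S.
Implicit hydrogens by atom environment:
  5 × C (aromatic): no H
  3 × S: 1 H each → 3
  1 × Br: no H
  1 × C (aromatic): 1 H
  1 × C: no H
  1 × N: 1 H
  1 × O: no H
  1 × O (charge -1): no H
  Total hydrogens = 5.
Net charge -1.
Molecular formula: C7H5BrNO2S3-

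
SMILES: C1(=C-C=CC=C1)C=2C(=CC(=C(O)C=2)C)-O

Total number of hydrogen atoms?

12

Hydrogens are implicit in SMILES; fill each atom to its normal valence:
  7 × C (aromatic): 1 H each → 7
  5 × C (aromatic): no H
  2 × O: 1 H each → 2
  1 × C: 3 H
  Total hydrogens = 12.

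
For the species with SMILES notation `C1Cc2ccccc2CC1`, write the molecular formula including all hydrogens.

Heavy atoms from the SMILES: 10 C.
Implicit hydrogens by atom environment:
  4 × C: 2 H each → 8
  4 × C (aromatic): 1 H each → 4
  2 × C (aromatic): no H
  Total hydrogens = 12.
Molecular formula: C10H12

C10H12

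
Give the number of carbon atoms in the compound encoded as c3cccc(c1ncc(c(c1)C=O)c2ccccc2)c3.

The symbol for carbon appears 18 times in the SMILES. Lowercase c denotes aromatic carbon and counts toward C.

18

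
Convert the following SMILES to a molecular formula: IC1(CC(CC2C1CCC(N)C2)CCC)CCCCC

Heavy atoms from the SMILES: 18 C, 1 I, 1 N.
Implicit hydrogens by atom environment:
  11 × C: 2 H each → 22
  4 × C: 1 H each → 4
  2 × C: 3 H each → 6
  1 × C: no H
  1 × I: no H
  1 × N: 2 H
  Total hydrogens = 34.
Molecular formula: C18H34IN

C18H34IN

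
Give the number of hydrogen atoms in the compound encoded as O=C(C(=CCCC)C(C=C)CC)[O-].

Hydrogens are implicit in SMILES; fill each atom to its normal valence:
  4 × C: 2 H each → 8
  3 × C: 1 H each → 3
  2 × C: 3 H each → 6
  2 × C: no H
  1 × O: no H
  1 × O (charge -1): no H
  Total hydrogens = 17.

17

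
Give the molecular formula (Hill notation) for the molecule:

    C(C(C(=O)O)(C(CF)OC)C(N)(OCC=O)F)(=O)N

C9H14F2N2O6

Heavy atoms from the SMILES: 9 C, 2 F, 2 N, 6 O.
Implicit hydrogens by atom environment:
  5 × O: no H
  4 × C: no H
  2 × C: 2 H each → 4
  2 × C: 1 H each → 2
  2 × F: no H
  2 × N: 2 H each → 4
  1 × C: 3 H
  1 × O: 1 H
  Total hydrogens = 14.
Molecular formula: C9H14F2N2O6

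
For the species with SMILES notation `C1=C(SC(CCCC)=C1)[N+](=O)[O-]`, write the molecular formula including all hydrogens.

C8H11NO2S

Heavy atoms from the SMILES: 8 C, 1 N, 2 O, 1 S.
Implicit hydrogens by atom environment:
  3 × C: 2 H each → 6
  2 × C (aromatic): 1 H each → 2
  2 × C (aromatic): no H
  1 × C: 3 H
  1 × N (charge +1): no H
  1 × O: no H
  1 × O (charge -1): no H
  1 × S (aromatic): no H
  Total hydrogens = 11.
Molecular formula: C8H11NO2S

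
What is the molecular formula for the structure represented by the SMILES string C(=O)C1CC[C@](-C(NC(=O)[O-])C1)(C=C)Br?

C10H13BrNO3-

Heavy atoms from the SMILES: 1 Br, 10 C, 1 N, 3 O.
Implicit hydrogens by atom environment:
  4 × C: 2 H each → 8
  4 × C: 1 H each → 4
  2 × C: no H
  2 × O: no H
  1 × Br: no H
  1 × N: 1 H
  1 × O (charge -1): no H
  Total hydrogens = 13.
Net charge -1.
Molecular formula: C10H13BrNO3-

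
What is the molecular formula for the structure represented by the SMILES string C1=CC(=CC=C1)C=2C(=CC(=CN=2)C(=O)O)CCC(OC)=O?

C16H15NO4

Heavy atoms from the SMILES: 16 C, 1 N, 4 O.
Implicit hydrogens by atom environment:
  7 × C (aromatic): 1 H each → 7
  4 × C (aromatic): no H
  3 × O: no H
  2 × C: 2 H each → 4
  2 × C: no H
  1 × C: 3 H
  1 × N (aromatic): no H
  1 × O: 1 H
  Total hydrogens = 15.
Molecular formula: C16H15NO4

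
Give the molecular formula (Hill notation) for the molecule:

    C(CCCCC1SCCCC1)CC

C12H24S

Heavy atoms from the SMILES: 12 C, 1 S.
Implicit hydrogens by atom environment:
  10 × C: 2 H each → 20
  1 × C: 3 H
  1 × C: 1 H
  1 × S: no H
  Total hydrogens = 24.
Molecular formula: C12H24S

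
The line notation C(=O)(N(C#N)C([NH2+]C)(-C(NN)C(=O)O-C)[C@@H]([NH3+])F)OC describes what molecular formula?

Heavy atoms from the SMILES: 9 C, 1 F, 6 N, 4 O.
Implicit hydrogens by atom environment:
  4 × C: no H
  4 × O: no H
  3 × C: 3 H each → 9
  2 × C: 1 H each → 2
  2 × N: no H
  1 × F: no H
  1 × N (charge +1): 3 H
  1 × N (charge +1): 2 H
  1 × N: 2 H
  1 × N: 1 H
  Total hydrogens = 19.
Net charge +2.
Molecular formula: [C9H19FN6O4]2+

[C9H19FN6O4]2+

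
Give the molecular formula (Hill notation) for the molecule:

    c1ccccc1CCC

C9H12

Heavy atoms from the SMILES: 9 C.
Implicit hydrogens by atom environment:
  5 × C (aromatic): 1 H each → 5
  2 × C: 2 H each → 4
  1 × C: 3 H
  1 × C (aromatic): no H
  Total hydrogens = 12.
Molecular formula: C9H12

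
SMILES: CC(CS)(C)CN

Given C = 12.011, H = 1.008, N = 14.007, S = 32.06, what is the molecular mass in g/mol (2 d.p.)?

Molecular formula: C5H13NS.
M = 5×12.011 + 13×1.008 + 1×14.007 + 1×32.06 = 119.23 g/mol.

119.23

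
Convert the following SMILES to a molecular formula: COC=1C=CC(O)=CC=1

Heavy atoms from the SMILES: 7 C, 2 O.
Implicit hydrogens by atom environment:
  4 × C (aromatic): 1 H each → 4
  2 × C (aromatic): no H
  1 × C: 3 H
  1 × O: 1 H
  1 × O: no H
  Total hydrogens = 8.
Molecular formula: C7H8O2

C7H8O2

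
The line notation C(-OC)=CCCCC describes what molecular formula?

Heavy atoms from the SMILES: 7 C, 1 O.
Implicit hydrogens by atom environment:
  3 × C: 2 H each → 6
  2 × C: 3 H each → 6
  2 × C: 1 H each → 2
  1 × O: no H
  Total hydrogens = 14.
Molecular formula: C7H14O

C7H14O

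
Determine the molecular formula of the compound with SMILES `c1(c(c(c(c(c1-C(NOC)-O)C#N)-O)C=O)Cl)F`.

Heavy atoms from the SMILES: 10 C, 1 Cl, 1 F, 2 N, 4 O.
Implicit hydrogens by atom environment:
  6 × C (aromatic): no H
  2 × C: 1 H each → 2
  2 × O: 1 H each → 2
  2 × O: no H
  1 × C: 3 H
  1 × C: no H
  1 × Cl: no H
  1 × F: no H
  1 × N: 1 H
  1 × N: no H
  Total hydrogens = 8.
Molecular formula: C10H8ClFN2O4

C10H8ClFN2O4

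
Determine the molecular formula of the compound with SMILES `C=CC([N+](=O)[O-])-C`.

Heavy atoms from the SMILES: 4 C, 1 N, 2 O.
Implicit hydrogens by atom environment:
  2 × C: 1 H each → 2
  1 × C: 3 H
  1 × C: 2 H
  1 × N (charge +1): no H
  1 × O: no H
  1 × O (charge -1): no H
  Total hydrogens = 7.
Molecular formula: C4H7NO2

C4H7NO2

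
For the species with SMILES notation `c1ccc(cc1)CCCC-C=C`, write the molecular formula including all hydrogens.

Heavy atoms from the SMILES: 12 C.
Implicit hydrogens by atom environment:
  5 × C: 2 H each → 10
  5 × C (aromatic): 1 H each → 5
  1 × C: 1 H
  1 × C (aromatic): no H
  Total hydrogens = 16.
Molecular formula: C12H16

C12H16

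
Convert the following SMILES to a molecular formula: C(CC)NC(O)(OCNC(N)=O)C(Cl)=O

Heavy atoms from the SMILES: 7 C, 1 Cl, 3 N, 4 O.
Implicit hydrogens by atom environment:
  3 × C: 2 H each → 6
  3 × C: no H
  3 × O: no H
  2 × N: 1 H each → 2
  1 × C: 3 H
  1 × Cl: no H
  1 × N: 2 H
  1 × O: 1 H
  Total hydrogens = 14.
Molecular formula: C7H14ClN3O4

C7H14ClN3O4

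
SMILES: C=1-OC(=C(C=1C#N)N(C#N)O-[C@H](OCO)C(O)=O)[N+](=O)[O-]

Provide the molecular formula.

Heavy atoms from the SMILES: 9 C, 4 N, 8 O.
Implicit hydrogens by atom environment:
  4 × O: no H
  3 × C (aromatic): no H
  3 × C: no H
  3 × N: no H
  2 × O: 1 H each → 2
  1 × C: 2 H
  1 × C (aromatic): 1 H
  1 × C: 1 H
  1 × N (charge +1): no H
  1 × O (aromatic): no H
  1 × O (charge -1): no H
  Total hydrogens = 6.
Molecular formula: C9H6N4O8

C9H6N4O8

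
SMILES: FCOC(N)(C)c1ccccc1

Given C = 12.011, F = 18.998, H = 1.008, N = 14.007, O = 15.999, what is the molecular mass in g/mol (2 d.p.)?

169.20

Molecular formula: C9H12FNO.
M = 9×12.011 + 1×18.998 + 12×1.008 + 1×14.007 + 1×15.999 = 169.20 g/mol.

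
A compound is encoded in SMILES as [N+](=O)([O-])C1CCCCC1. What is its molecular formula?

Heavy atoms from the SMILES: 6 C, 1 N, 2 O.
Implicit hydrogens by atom environment:
  5 × C: 2 H each → 10
  1 × C: 1 H
  1 × N (charge +1): no H
  1 × O: no H
  1 × O (charge -1): no H
  Total hydrogens = 11.
Molecular formula: C6H11NO2

C6H11NO2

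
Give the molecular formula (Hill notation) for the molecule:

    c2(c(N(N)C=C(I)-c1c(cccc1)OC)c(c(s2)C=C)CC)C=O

C18H19IN2O2S

Heavy atoms from the SMILES: 18 C, 1 I, 2 N, 2 O, 1 S.
Implicit hydrogens by atom environment:
  6 × C (aromatic): no H
  4 × C (aromatic): 1 H each → 4
  3 × C: 1 H each → 3
  2 × C: 3 H each → 6
  2 × C: 2 H each → 4
  2 × O: no H
  1 × C: no H
  1 × I: no H
  1 × N: 2 H
  1 × N: no H
  1 × S (aromatic): no H
  Total hydrogens = 19.
Molecular formula: C18H19IN2O2S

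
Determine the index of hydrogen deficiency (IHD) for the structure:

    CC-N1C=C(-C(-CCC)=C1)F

3

Molecular formula from the SMILES: C9H14FN.
DoU = (2C + 2 + N − H − X)/2 = (2·9 + 2 + 1 − 14 − 1)/2 = 6/2 = 3.
(Structurally: 1 ring(s) + 2 π bond(s) = 3.)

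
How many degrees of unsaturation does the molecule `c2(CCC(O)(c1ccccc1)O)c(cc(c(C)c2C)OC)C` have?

Molecular formula from the SMILES: C19H24O3.
DoU = (2C + 2 + N − H − X)/2 = (2·19 + 2 + 0 − 24 − 0)/2 = 16/2 = 8.
(Structurally: 2 ring(s) + 6 π bond(s) = 8.)

8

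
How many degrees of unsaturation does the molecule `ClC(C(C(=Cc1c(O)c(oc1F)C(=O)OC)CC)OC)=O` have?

Molecular formula from the SMILES: C13H14ClFO6.
DoU = (2C + 2 + N − H − X)/2 = (2·13 + 2 + 0 − 14 − 2)/2 = 12/2 = 6.
(Structurally: 1 ring(s) + 5 π bond(s) = 6.)

6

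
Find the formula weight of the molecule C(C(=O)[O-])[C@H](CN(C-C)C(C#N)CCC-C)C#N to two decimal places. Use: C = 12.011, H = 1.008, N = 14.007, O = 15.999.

Molecular formula: C13H20N3O2-.
M = 13×12.011 + 20×1.008 + 3×14.007 + 2×15.999 = 250.32 g/mol.

250.32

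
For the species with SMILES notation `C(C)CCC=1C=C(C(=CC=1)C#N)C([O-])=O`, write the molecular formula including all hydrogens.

C12H12NO2-

Heavy atoms from the SMILES: 12 C, 1 N, 2 O.
Implicit hydrogens by atom environment:
  3 × C: 2 H each → 6
  3 × C (aromatic): 1 H each → 3
  3 × C (aromatic): no H
  2 × C: no H
  1 × C: 3 H
  1 × N: no H
  1 × O: no H
  1 × O (charge -1): no H
  Total hydrogens = 12.
Net charge -1.
Molecular formula: C12H12NO2-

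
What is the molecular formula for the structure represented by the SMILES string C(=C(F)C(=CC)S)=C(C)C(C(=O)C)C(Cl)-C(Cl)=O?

C12H13Cl2FO2S

Heavy atoms from the SMILES: 12 C, 2 Cl, 1 F, 2 O, 1 S.
Implicit hydrogens by atom environment:
  6 × C: no H
  3 × C: 3 H each → 9
  3 × C: 1 H each → 3
  2 × Cl: no H
  2 × O: no H
  1 × F: no H
  1 × S: 1 H
  Total hydrogens = 13.
Molecular formula: C12H13Cl2FO2S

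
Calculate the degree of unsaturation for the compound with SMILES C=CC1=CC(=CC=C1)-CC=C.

Molecular formula from the SMILES: C11H12.
DoU = (2C + 2 + N − H − X)/2 = (2·11 + 2 + 0 − 12 − 0)/2 = 12/2 = 6.
(Structurally: 1 ring(s) + 5 π bond(s) = 6.)

6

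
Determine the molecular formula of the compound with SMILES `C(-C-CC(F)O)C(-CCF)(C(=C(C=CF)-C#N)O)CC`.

C14H20F3NO2

Heavy atoms from the SMILES: 14 C, 3 F, 1 N, 2 O.
Implicit hydrogens by atom environment:
  6 × C: 2 H each → 12
  4 × C: no H
  3 × C: 1 H each → 3
  3 × F: no H
  2 × O: 1 H each → 2
  1 × C: 3 H
  1 × N: no H
  Total hydrogens = 20.
Molecular formula: C14H20F3NO2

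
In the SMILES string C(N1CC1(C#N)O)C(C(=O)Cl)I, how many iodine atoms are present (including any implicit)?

1

The symbol for iodine appears 1 time in the SMILES.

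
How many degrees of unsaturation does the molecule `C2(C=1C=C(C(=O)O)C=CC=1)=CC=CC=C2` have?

9

Molecular formula from the SMILES: C13H10O2.
DoU = (2C + 2 + N − H − X)/2 = (2·13 + 2 + 0 − 10 − 0)/2 = 18/2 = 9.
(Structurally: 2 ring(s) + 7 π bond(s) = 9.)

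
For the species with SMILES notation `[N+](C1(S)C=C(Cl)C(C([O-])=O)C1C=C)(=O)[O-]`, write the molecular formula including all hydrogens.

C8H7ClNO4S-

Heavy atoms from the SMILES: 8 C, 1 Cl, 1 N, 4 O, 1 S.
Implicit hydrogens by atom environment:
  4 × C: 1 H each → 4
  3 × C: no H
  2 × O: no H
  2 × O (charge -1): no H
  1 × C: 2 H
  1 × Cl: no H
  1 × N (charge +1): no H
  1 × S: 1 H
  Total hydrogens = 7.
Net charge -1.
Molecular formula: C8H7ClNO4S-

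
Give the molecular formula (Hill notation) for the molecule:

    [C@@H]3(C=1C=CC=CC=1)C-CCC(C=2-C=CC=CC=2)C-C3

C19H22

Heavy atoms from the SMILES: 19 C.
Implicit hydrogens by atom environment:
  10 × C (aromatic): 1 H each → 10
  5 × C: 2 H each → 10
  2 × C: 1 H each → 2
  2 × C (aromatic): no H
  Total hydrogens = 22.
Molecular formula: C19H22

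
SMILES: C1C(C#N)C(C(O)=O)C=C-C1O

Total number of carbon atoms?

8

The symbol for carbon appears 8 times in the SMILES.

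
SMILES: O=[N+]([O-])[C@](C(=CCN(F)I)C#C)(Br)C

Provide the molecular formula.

Heavy atoms from the SMILES: 1 Br, 7 C, 1 F, 1 I, 2 N, 2 O.
Implicit hydrogens by atom environment:
  3 × C: no H
  2 × C: 1 H each → 2
  1 × Br: no H
  1 × C: 3 H
  1 × C: 2 H
  1 × F: no H
  1 × I: no H
  1 × N: no H
  1 × N (charge +1): no H
  1 × O: no H
  1 × O (charge -1): no H
  Total hydrogens = 7.
Molecular formula: C7H7BrFIN2O2

C7H7BrFIN2O2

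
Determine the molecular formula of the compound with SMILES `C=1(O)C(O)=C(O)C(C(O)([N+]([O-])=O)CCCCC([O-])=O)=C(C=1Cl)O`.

Heavy atoms from the SMILES: 12 C, 1 Cl, 1 N, 9 O.
Implicit hydrogens by atom environment:
  6 × C (aromatic): no H
  5 × O: 1 H each → 5
  4 × C: 2 H each → 8
  2 × C: no H
  2 × O: no H
  2 × O (charge -1): no H
  1 × Cl: no H
  1 × N (charge +1): no H
  Total hydrogens = 13.
Net charge -1.
Molecular formula: C12H13ClNO9-

C12H13ClNO9-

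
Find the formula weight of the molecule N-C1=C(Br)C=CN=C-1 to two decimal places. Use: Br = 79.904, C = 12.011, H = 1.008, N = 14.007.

Molecular formula: C5H5BrN2.
M = 1×79.904 + 5×12.011 + 5×1.008 + 2×14.007 = 173.01 g/mol.

173.01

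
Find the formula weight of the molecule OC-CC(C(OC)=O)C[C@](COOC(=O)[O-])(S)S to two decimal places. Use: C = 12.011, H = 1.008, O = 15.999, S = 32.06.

299.33

Molecular formula: C9H15O7S2-.
M = 9×12.011 + 15×1.008 + 7×15.999 + 2×32.06 = 299.33 g/mol.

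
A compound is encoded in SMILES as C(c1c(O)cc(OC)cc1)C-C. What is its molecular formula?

Heavy atoms from the SMILES: 10 C, 2 O.
Implicit hydrogens by atom environment:
  3 × C (aromatic): 1 H each → 3
  3 × C (aromatic): no H
  2 × C: 3 H each → 6
  2 × C: 2 H each → 4
  1 × O: 1 H
  1 × O: no H
  Total hydrogens = 14.
Molecular formula: C10H14O2

C10H14O2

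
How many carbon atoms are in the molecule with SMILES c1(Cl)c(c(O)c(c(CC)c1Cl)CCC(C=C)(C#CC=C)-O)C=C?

19

The symbol for carbon appears 19 times in the SMILES. Lowercase c denotes aromatic carbon and counts toward C.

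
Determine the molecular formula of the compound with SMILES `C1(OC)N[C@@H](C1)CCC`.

C7H15NO

Heavy atoms from the SMILES: 7 C, 1 N, 1 O.
Implicit hydrogens by atom environment:
  3 × C: 2 H each → 6
  2 × C: 3 H each → 6
  2 × C: 1 H each → 2
  1 × N: 1 H
  1 × O: no H
  Total hydrogens = 15.
Molecular formula: C7H15NO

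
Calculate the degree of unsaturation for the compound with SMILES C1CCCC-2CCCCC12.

Molecular formula from the SMILES: C10H18.
DoU = (2C + 2 + N − H − X)/2 = (2·10 + 2 + 0 − 18 − 0)/2 = 4/2 = 2.
(Structurally: 2 ring(s) + 0 π bond(s) = 2.)

2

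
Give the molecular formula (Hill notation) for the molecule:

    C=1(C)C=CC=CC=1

C7H8

Heavy atoms from the SMILES: 7 C.
Implicit hydrogens by atom environment:
  5 × C (aromatic): 1 H each → 5
  1 × C: 3 H
  1 × C (aromatic): no H
  Total hydrogens = 8.
Molecular formula: C7H8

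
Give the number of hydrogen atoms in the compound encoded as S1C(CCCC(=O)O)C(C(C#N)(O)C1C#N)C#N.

11

Hydrogens are implicit in SMILES; fill each atom to its normal valence:
  5 × C: no H
  3 × C: 2 H each → 6
  3 × C: 1 H each → 3
  3 × N: no H
  2 × O: 1 H each → 2
  1 × O: no H
  1 × S: no H
  Total hydrogens = 11.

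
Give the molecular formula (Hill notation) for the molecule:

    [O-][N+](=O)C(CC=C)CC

Heavy atoms from the SMILES: 6 C, 1 N, 2 O.
Implicit hydrogens by atom environment:
  3 × C: 2 H each → 6
  2 × C: 1 H each → 2
  1 × C: 3 H
  1 × N (charge +1): no H
  1 × O: no H
  1 × O (charge -1): no H
  Total hydrogens = 11.
Molecular formula: C6H11NO2

C6H11NO2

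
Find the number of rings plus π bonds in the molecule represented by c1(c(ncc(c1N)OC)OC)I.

4

Molecular formula from the SMILES: C7H9IN2O2.
DoU = (2C + 2 + N − H − X)/2 = (2·7 + 2 + 2 − 9 − 1)/2 = 8/2 = 4.
(Structurally: 1 ring(s) + 3 π bond(s) = 4.)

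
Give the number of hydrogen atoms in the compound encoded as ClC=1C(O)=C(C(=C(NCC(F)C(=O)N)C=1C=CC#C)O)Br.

11

Hydrogens are implicit in SMILES; fill each atom to its normal valence:
  6 × C (aromatic): no H
  4 × C: 1 H each → 4
  2 × C: no H
  2 × O: 1 H each → 2
  1 × Br: no H
  1 × C: 2 H
  1 × Cl: no H
  1 × F: no H
  1 × N: 2 H
  1 × N: 1 H
  1 × O: no H
  Total hydrogens = 11.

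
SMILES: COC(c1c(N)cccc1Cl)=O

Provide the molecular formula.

C8H8ClNO2

Heavy atoms from the SMILES: 8 C, 1 Cl, 1 N, 2 O.
Implicit hydrogens by atom environment:
  3 × C (aromatic): 1 H each → 3
  3 × C (aromatic): no H
  2 × O: no H
  1 × C: 3 H
  1 × C: no H
  1 × Cl: no H
  1 × N: 2 H
  Total hydrogens = 8.
Molecular formula: C8H8ClNO2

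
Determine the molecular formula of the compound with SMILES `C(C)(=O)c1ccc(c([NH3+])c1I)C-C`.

C10H13INO+

Heavy atoms from the SMILES: 10 C, 1 I, 1 N, 1 O.
Implicit hydrogens by atom environment:
  4 × C (aromatic): no H
  2 × C: 3 H each → 6
  2 × C (aromatic): 1 H each → 2
  1 × C: 2 H
  1 × C: no H
  1 × I: no H
  1 × N (charge +1): 3 H
  1 × O: no H
  Total hydrogens = 13.
Net charge +1.
Molecular formula: C10H13INO+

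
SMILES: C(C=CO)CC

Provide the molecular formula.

C5H10O

Heavy atoms from the SMILES: 5 C, 1 O.
Implicit hydrogens by atom environment:
  2 × C: 2 H each → 4
  2 × C: 1 H each → 2
  1 × C: 3 H
  1 × O: 1 H
  Total hydrogens = 10.
Molecular formula: C5H10O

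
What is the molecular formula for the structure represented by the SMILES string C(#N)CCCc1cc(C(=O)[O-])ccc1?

Heavy atoms from the SMILES: 11 C, 1 N, 2 O.
Implicit hydrogens by atom environment:
  4 × C (aromatic): 1 H each → 4
  3 × C: 2 H each → 6
  2 × C (aromatic): no H
  2 × C: no H
  1 × N: no H
  1 × O: no H
  1 × O (charge -1): no H
  Total hydrogens = 10.
Net charge -1.
Molecular formula: C11H10NO2-

C11H10NO2-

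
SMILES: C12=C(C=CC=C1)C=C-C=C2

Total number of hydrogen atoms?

Hydrogens are implicit in SMILES; fill each atom to its normal valence:
  8 × C (aromatic): 1 H each → 8
  2 × C (aromatic): no H
  Total hydrogens = 8.

8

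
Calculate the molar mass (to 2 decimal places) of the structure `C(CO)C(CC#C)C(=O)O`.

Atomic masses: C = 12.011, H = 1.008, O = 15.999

Molecular formula: C7H10O3.
M = 7×12.011 + 10×1.008 + 3×15.999 = 142.15 g/mol.

142.15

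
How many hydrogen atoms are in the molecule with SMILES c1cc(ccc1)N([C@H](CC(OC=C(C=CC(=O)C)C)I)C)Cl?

21

Hydrogens are implicit in SMILES; fill each atom to its normal valence:
  5 × C: 1 H each → 5
  5 × C (aromatic): 1 H each → 5
  3 × C: 3 H each → 9
  2 × C: no H
  2 × O: no H
  1 × C: 2 H
  1 × C (aromatic): no H
  1 × Cl: no H
  1 × I: no H
  1 × N: no H
  Total hydrogens = 21.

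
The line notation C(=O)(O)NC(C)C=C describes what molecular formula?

C5H9NO2

Heavy atoms from the SMILES: 5 C, 1 N, 2 O.
Implicit hydrogens by atom environment:
  2 × C: 1 H each → 2
  1 × C: 3 H
  1 × C: 2 H
  1 × C: no H
  1 × N: 1 H
  1 × O: 1 H
  1 × O: no H
  Total hydrogens = 9.
Molecular formula: C5H9NO2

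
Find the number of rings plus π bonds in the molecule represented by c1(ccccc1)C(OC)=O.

5

Molecular formula from the SMILES: C8H8O2.
DoU = (2C + 2 + N − H − X)/2 = (2·8 + 2 + 0 − 8 − 0)/2 = 10/2 = 5.
(Structurally: 1 ring(s) + 4 π bond(s) = 5.)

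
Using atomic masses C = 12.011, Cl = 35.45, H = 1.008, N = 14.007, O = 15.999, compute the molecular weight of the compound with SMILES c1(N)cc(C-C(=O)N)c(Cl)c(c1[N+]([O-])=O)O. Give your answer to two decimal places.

245.62

Molecular formula: C8H8ClN3O4.
M = 8×12.011 + 1×35.45 + 8×1.008 + 3×14.007 + 4×15.999 = 245.62 g/mol.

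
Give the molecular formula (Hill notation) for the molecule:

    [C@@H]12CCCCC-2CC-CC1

Heavy atoms from the SMILES: 10 C.
Implicit hydrogens by atom environment:
  8 × C: 2 H each → 16
  2 × C: 1 H each → 2
  Total hydrogens = 18.
Molecular formula: C10H18

C10H18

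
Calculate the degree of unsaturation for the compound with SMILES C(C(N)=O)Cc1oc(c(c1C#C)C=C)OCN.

7

Molecular formula from the SMILES: C12H14N2O3.
DoU = (2C + 2 + N − H − X)/2 = (2·12 + 2 + 2 − 14 − 0)/2 = 14/2 = 7.
(Structurally: 1 ring(s) + 6 π bond(s) = 7.)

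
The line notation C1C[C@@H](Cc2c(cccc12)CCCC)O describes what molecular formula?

C14H20O

Heavy atoms from the SMILES: 14 C, 1 O.
Implicit hydrogens by atom environment:
  6 × C: 2 H each → 12
  3 × C (aromatic): 1 H each → 3
  3 × C (aromatic): no H
  1 × C: 3 H
  1 × C: 1 H
  1 × O: 1 H
  Total hydrogens = 20.
Molecular formula: C14H20O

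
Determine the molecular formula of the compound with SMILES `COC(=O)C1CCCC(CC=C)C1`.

C11H18O2

Heavy atoms from the SMILES: 11 C, 2 O.
Implicit hydrogens by atom environment:
  6 × C: 2 H each → 12
  3 × C: 1 H each → 3
  2 × O: no H
  1 × C: 3 H
  1 × C: no H
  Total hydrogens = 18.
Molecular formula: C11H18O2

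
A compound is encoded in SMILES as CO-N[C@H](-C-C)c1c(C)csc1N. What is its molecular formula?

Heavy atoms from the SMILES: 9 C, 2 N, 1 O, 1 S.
Implicit hydrogens by atom environment:
  3 × C: 3 H each → 9
  3 × C (aromatic): no H
  1 × C: 2 H
  1 × C (aromatic): 1 H
  1 × C: 1 H
  1 × N: 2 H
  1 × N: 1 H
  1 × O: no H
  1 × S (aromatic): no H
  Total hydrogens = 16.
Molecular formula: C9H16N2OS

C9H16N2OS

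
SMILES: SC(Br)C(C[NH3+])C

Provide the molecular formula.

Heavy atoms from the SMILES: 1 Br, 4 C, 1 N, 1 S.
Implicit hydrogens by atom environment:
  2 × C: 1 H each → 2
  1 × Br: no H
  1 × C: 3 H
  1 × C: 2 H
  1 × N (charge +1): 3 H
  1 × S: 1 H
  Total hydrogens = 11.
Net charge +1.
Molecular formula: C4H11BrNS+

C4H11BrNS+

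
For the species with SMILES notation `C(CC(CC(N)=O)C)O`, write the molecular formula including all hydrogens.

C6H13NO2

Heavy atoms from the SMILES: 6 C, 1 N, 2 O.
Implicit hydrogens by atom environment:
  3 × C: 2 H each → 6
  1 × C: 3 H
  1 × C: 1 H
  1 × C: no H
  1 × N: 2 H
  1 × O: 1 H
  1 × O: no H
  Total hydrogens = 13.
Molecular formula: C6H13NO2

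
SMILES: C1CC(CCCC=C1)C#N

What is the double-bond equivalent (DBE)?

4

Molecular formula from the SMILES: C9H13N.
DoU = (2C + 2 + N − H − X)/2 = (2·9 + 2 + 1 − 13 − 0)/2 = 8/2 = 4.
(Structurally: 1 ring(s) + 3 π bond(s) = 4.)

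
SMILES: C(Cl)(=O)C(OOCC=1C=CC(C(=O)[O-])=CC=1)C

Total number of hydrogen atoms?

10

Hydrogens are implicit in SMILES; fill each atom to its normal valence:
  4 × C (aromatic): 1 H each → 4
  4 × O: no H
  2 × C: no H
  2 × C (aromatic): no H
  1 × C: 3 H
  1 × C: 2 H
  1 × C: 1 H
  1 × Cl: no H
  1 × O (charge -1): no H
  Total hydrogens = 10.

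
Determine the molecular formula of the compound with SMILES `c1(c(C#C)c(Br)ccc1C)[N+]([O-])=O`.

C9H6BrNO2

Heavy atoms from the SMILES: 1 Br, 9 C, 1 N, 2 O.
Implicit hydrogens by atom environment:
  4 × C (aromatic): no H
  2 × C (aromatic): 1 H each → 2
  1 × Br: no H
  1 × C: 3 H
  1 × C: 1 H
  1 × C: no H
  1 × N (charge +1): no H
  1 × O: no H
  1 × O (charge -1): no H
  Total hydrogens = 6.
Molecular formula: C9H6BrNO2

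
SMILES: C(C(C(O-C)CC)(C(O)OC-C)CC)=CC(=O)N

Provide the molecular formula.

Heavy atoms from the SMILES: 13 C, 1 N, 4 O.
Implicit hydrogens by atom environment:
  4 × C: 3 H each → 12
  4 × C: 1 H each → 4
  3 × C: 2 H each → 6
  3 × O: no H
  2 × C: no H
  1 × N: 2 H
  1 × O: 1 H
  Total hydrogens = 25.
Molecular formula: C13H25NO4

C13H25NO4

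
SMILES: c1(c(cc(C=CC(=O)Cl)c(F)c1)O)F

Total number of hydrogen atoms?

5

Hydrogens are implicit in SMILES; fill each atom to its normal valence:
  4 × C (aromatic): no H
  2 × C (aromatic): 1 H each → 2
  2 × C: 1 H each → 2
  2 × F: no H
  1 × C: no H
  1 × Cl: no H
  1 × O: 1 H
  1 × O: no H
  Total hydrogens = 5.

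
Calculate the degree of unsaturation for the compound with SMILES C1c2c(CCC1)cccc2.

Molecular formula from the SMILES: C10H12.
DoU = (2C + 2 + N − H − X)/2 = (2·10 + 2 + 0 − 12 − 0)/2 = 10/2 = 5.
(Structurally: 2 ring(s) + 3 π bond(s) = 5.)

5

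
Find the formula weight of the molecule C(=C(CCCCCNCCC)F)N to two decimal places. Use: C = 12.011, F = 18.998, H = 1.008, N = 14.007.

188.29

Molecular formula: C10H21FN2.
M = 10×12.011 + 1×18.998 + 21×1.008 + 2×14.007 = 188.29 g/mol.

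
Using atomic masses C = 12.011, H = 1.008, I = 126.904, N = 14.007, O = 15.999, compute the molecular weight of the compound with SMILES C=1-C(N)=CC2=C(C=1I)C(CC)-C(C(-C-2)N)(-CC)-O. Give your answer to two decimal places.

Molecular formula: C14H21IN2O.
M = 14×12.011 + 21×1.008 + 1×126.904 + 2×14.007 + 1×15.999 = 360.24 g/mol.

360.24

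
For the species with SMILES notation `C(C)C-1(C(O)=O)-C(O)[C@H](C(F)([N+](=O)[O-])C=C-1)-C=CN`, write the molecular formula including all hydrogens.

C11H15FN2O5

Heavy atoms from the SMILES: 11 C, 1 F, 2 N, 5 O.
Implicit hydrogens by atom environment:
  6 × C: 1 H each → 6
  3 × C: no H
  2 × O: 1 H each → 2
  2 × O: no H
  1 × C: 3 H
  1 × C: 2 H
  1 × F: no H
  1 × N: 2 H
  1 × N (charge +1): no H
  1 × O (charge -1): no H
  Total hydrogens = 15.
Molecular formula: C11H15FN2O5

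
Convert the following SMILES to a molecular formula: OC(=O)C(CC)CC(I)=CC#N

C8H10INO2

Heavy atoms from the SMILES: 8 C, 1 I, 1 N, 2 O.
Implicit hydrogens by atom environment:
  3 × C: no H
  2 × C: 2 H each → 4
  2 × C: 1 H each → 2
  1 × C: 3 H
  1 × I: no H
  1 × N: no H
  1 × O: 1 H
  1 × O: no H
  Total hydrogens = 10.
Molecular formula: C8H10INO2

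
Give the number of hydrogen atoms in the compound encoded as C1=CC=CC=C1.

Hydrogens are implicit in SMILES; fill each atom to its normal valence:
  6 × C (aromatic): 1 H each → 6
  Total hydrogens = 6.

6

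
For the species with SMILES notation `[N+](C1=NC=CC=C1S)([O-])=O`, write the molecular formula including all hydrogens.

Heavy atoms from the SMILES: 5 C, 2 N, 2 O, 1 S.
Implicit hydrogens by atom environment:
  3 × C (aromatic): 1 H each → 3
  2 × C (aromatic): no H
  1 × N (aromatic): no H
  1 × N (charge +1): no H
  1 × O: no H
  1 × O (charge -1): no H
  1 × S: 1 H
  Total hydrogens = 4.
Molecular formula: C5H4N2O2S

C5H4N2O2S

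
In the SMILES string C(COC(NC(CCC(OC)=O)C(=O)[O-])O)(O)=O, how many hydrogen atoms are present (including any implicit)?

14

Hydrogens are implicit in SMILES; fill each atom to its normal valence:
  5 × O: no H
  3 × C: 2 H each → 6
  3 × C: no H
  2 × C: 1 H each → 2
  2 × O: 1 H each → 2
  1 × C: 3 H
  1 × N: 1 H
  1 × O (charge -1): no H
  Total hydrogens = 14.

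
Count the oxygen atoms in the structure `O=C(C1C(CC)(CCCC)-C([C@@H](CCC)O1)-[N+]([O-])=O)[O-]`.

The symbol for oxygen appears 5 times in the SMILES.

5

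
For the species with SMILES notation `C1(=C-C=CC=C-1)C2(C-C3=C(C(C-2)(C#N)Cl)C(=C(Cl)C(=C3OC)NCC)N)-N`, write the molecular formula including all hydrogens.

C20H22Cl2N4O

Heavy atoms from the SMILES: 20 C, 2 Cl, 4 N, 1 O.
Implicit hydrogens by atom environment:
  7 × C (aromatic): no H
  5 × C (aromatic): 1 H each → 5
  3 × C: 2 H each → 6
  3 × C: no H
  2 × C: 3 H each → 6
  2 × Cl: no H
  2 × N: 2 H each → 4
  1 × N: 1 H
  1 × N: no H
  1 × O: no H
  Total hydrogens = 22.
Molecular formula: C20H22Cl2N4O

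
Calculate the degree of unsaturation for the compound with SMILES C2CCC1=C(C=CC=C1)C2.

Molecular formula from the SMILES: C10H12.
DoU = (2C + 2 + N − H − X)/2 = (2·10 + 2 + 0 − 12 − 0)/2 = 10/2 = 5.
(Structurally: 2 ring(s) + 3 π bond(s) = 5.)

5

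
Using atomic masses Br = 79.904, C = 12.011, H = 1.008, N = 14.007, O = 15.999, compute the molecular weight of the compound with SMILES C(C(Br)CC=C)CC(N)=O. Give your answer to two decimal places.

Molecular formula: C7H12BrNO.
M = 1×79.904 + 7×12.011 + 12×1.008 + 1×14.007 + 1×15.999 = 206.08 g/mol.

206.08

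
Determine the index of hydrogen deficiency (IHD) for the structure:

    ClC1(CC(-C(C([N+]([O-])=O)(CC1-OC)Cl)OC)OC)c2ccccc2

6

Molecular formula from the SMILES: C16H21Cl2NO5.
DoU = (2C + 2 + N − H − X)/2 = (2·16 + 2 + 1 − 21 − 2)/2 = 12/2 = 6.
(Structurally: 2 ring(s) + 4 π bond(s) = 6.)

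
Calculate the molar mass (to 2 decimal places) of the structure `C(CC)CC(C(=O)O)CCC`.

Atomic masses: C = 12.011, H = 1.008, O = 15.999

Molecular formula: C9H18O2.
M = 9×12.011 + 18×1.008 + 2×15.999 = 158.24 g/mol.

158.24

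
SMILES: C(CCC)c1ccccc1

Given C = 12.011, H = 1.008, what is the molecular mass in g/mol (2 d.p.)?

134.22

Molecular formula: C10H14.
M = 10×12.011 + 14×1.008 = 134.22 g/mol.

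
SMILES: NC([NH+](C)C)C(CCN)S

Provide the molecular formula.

C6H18N3S+

Heavy atoms from the SMILES: 6 C, 3 N, 1 S.
Implicit hydrogens by atom environment:
  2 × C: 3 H each → 6
  2 × C: 2 H each → 4
  2 × C: 1 H each → 2
  2 × N: 2 H each → 4
  1 × N (charge +1): 1 H
  1 × S: 1 H
  Total hydrogens = 18.
Net charge +1.
Molecular formula: C6H18N3S+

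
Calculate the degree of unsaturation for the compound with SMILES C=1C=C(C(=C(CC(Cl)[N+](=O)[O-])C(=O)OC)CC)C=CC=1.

7

Molecular formula from the SMILES: C14H16ClNO4.
DoU = (2C + 2 + N − H − X)/2 = (2·14 + 2 + 1 − 16 − 1)/2 = 14/2 = 7.
(Structurally: 1 ring(s) + 6 π bond(s) = 7.)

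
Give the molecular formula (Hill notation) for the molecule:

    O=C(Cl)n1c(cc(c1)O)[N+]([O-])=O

C5H3ClN2O4

Heavy atoms from the SMILES: 5 C, 1 Cl, 2 N, 4 O.
Implicit hydrogens by atom environment:
  2 × C (aromatic): 1 H each → 2
  2 × C (aromatic): no H
  2 × O: no H
  1 × C: no H
  1 × Cl: no H
  1 × N (aromatic): no H
  1 × N (charge +1): no H
  1 × O: 1 H
  1 × O (charge -1): no H
  Total hydrogens = 3.
Molecular formula: C5H3ClN2O4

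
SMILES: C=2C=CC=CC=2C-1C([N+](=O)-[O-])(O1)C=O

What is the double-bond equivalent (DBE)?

7

Molecular formula from the SMILES: C9H7NO4.
DoU = (2C + 2 + N − H − X)/2 = (2·9 + 2 + 1 − 7 − 0)/2 = 14/2 = 7.
(Structurally: 2 ring(s) + 5 π bond(s) = 7.)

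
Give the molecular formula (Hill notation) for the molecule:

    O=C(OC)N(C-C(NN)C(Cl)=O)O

Heavy atoms from the SMILES: 5 C, 1 Cl, 3 N, 4 O.
Implicit hydrogens by atom environment:
  3 × O: no H
  2 × C: no H
  1 × C: 3 H
  1 × C: 2 H
  1 × C: 1 H
  1 × Cl: no H
  1 × N: 2 H
  1 × N: 1 H
  1 × N: no H
  1 × O: 1 H
  Total hydrogens = 10.
Molecular formula: C5H10ClN3O4

C5H10ClN3O4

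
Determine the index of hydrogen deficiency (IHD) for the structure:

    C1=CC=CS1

3

Molecular formula from the SMILES: C4H4S.
DoU = (2C + 2 + N − H − X)/2 = (2·4 + 2 + 0 − 4 − 0)/2 = 6/2 = 3.
(Structurally: 1 ring(s) + 2 π bond(s) = 3.)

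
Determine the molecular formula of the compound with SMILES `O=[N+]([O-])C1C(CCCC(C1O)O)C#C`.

Heavy atoms from the SMILES: 9 C, 1 N, 4 O.
Implicit hydrogens by atom environment:
  5 × C: 1 H each → 5
  3 × C: 2 H each → 6
  2 × O: 1 H each → 2
  1 × C: no H
  1 × N (charge +1): no H
  1 × O: no H
  1 × O (charge -1): no H
  Total hydrogens = 13.
Molecular formula: C9H13NO4

C9H13NO4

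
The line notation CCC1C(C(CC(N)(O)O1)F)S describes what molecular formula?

C7H14FNO2S

Heavy atoms from the SMILES: 7 C, 1 F, 1 N, 2 O, 1 S.
Implicit hydrogens by atom environment:
  3 × C: 1 H each → 3
  2 × C: 2 H each → 4
  1 × C: 3 H
  1 × C: no H
  1 × F: no H
  1 × N: 2 H
  1 × O: 1 H
  1 × O: no H
  1 × S: 1 H
  Total hydrogens = 14.
Molecular formula: C7H14FNO2S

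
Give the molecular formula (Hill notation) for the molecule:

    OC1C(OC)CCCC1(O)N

C7H15NO3

Heavy atoms from the SMILES: 7 C, 1 N, 3 O.
Implicit hydrogens by atom environment:
  3 × C: 2 H each → 6
  2 × C: 1 H each → 2
  2 × O: 1 H each → 2
  1 × C: 3 H
  1 × C: no H
  1 × N: 2 H
  1 × O: no H
  Total hydrogens = 15.
Molecular formula: C7H15NO3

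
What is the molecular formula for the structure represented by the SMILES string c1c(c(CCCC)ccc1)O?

Heavy atoms from the SMILES: 10 C, 1 O.
Implicit hydrogens by atom environment:
  4 × C (aromatic): 1 H each → 4
  3 × C: 2 H each → 6
  2 × C (aromatic): no H
  1 × C: 3 H
  1 × O: 1 H
  Total hydrogens = 14.
Molecular formula: C10H14O

C10H14O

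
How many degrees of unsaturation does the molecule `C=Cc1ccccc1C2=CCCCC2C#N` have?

9

Molecular formula from the SMILES: C15H15N.
DoU = (2C + 2 + N − H − X)/2 = (2·15 + 2 + 1 − 15 − 0)/2 = 18/2 = 9.
(Structurally: 2 ring(s) + 7 π bond(s) = 9.)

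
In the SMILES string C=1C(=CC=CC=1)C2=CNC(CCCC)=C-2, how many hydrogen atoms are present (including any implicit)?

Hydrogens are implicit in SMILES; fill each atom to its normal valence:
  7 × C (aromatic): 1 H each → 7
  3 × C: 2 H each → 6
  3 × C (aromatic): no H
  1 × C: 3 H
  1 × N (aromatic): 1 H
  Total hydrogens = 17.

17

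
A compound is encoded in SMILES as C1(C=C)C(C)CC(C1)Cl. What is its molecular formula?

Heavy atoms from the SMILES: 8 C, 1 Cl.
Implicit hydrogens by atom environment:
  4 × C: 1 H each → 4
  3 × C: 2 H each → 6
  1 × C: 3 H
  1 × Cl: no H
  Total hydrogens = 13.
Molecular formula: C8H13Cl

C8H13Cl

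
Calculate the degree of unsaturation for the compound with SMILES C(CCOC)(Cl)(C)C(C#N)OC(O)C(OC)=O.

Molecular formula from the SMILES: C10H16ClNO5.
DoU = (2C + 2 + N − H − X)/2 = (2·10 + 2 + 1 − 16 − 1)/2 = 6/2 = 3.
(Structurally: 0 ring(s) + 3 π bond(s) = 3.)

3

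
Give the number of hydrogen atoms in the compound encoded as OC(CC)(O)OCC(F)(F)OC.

Hydrogens are implicit in SMILES; fill each atom to its normal valence:
  2 × C: 3 H each → 6
  2 × C: 2 H each → 4
  2 × C: no H
  2 × F: no H
  2 × O: 1 H each → 2
  2 × O: no H
  Total hydrogens = 12.

12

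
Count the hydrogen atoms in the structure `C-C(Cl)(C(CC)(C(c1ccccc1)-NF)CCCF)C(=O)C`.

Hydrogens are implicit in SMILES; fill each atom to its normal valence:
  5 × C (aromatic): 1 H each → 5
  4 × C: 2 H each → 8
  3 × C: 3 H each → 9
  3 × C: no H
  2 × F: no H
  1 × C: 1 H
  1 × C (aromatic): no H
  1 × Cl: no H
  1 × N: 1 H
  1 × O: no H
  Total hydrogens = 24.

24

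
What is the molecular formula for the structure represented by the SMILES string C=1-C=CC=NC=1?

Heavy atoms from the SMILES: 5 C, 1 N.
Implicit hydrogens by atom environment:
  5 × C (aromatic): 1 H each → 5
  1 × N (aromatic): no H
  Total hydrogens = 5.
Molecular formula: C5H5N

C5H5N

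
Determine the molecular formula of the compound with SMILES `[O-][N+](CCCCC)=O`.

C5H11NO2

Heavy atoms from the SMILES: 5 C, 1 N, 2 O.
Implicit hydrogens by atom environment:
  4 × C: 2 H each → 8
  1 × C: 3 H
  1 × N (charge +1): no H
  1 × O: no H
  1 × O (charge -1): no H
  Total hydrogens = 11.
Molecular formula: C5H11NO2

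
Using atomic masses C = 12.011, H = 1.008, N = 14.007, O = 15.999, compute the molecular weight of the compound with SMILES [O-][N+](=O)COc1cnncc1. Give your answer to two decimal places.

155.11

Molecular formula: C5H5N3O3.
M = 5×12.011 + 5×1.008 + 3×14.007 + 3×15.999 = 155.11 g/mol.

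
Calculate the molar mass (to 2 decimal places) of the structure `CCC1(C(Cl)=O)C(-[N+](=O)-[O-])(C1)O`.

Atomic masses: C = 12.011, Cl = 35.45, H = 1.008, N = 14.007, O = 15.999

193.58

Molecular formula: C6H8ClNO4.
M = 6×12.011 + 1×35.45 + 8×1.008 + 1×14.007 + 4×15.999 = 193.58 g/mol.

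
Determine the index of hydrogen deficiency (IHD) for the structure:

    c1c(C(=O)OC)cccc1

Molecular formula from the SMILES: C8H8O2.
DoU = (2C + 2 + N − H − X)/2 = (2·8 + 2 + 0 − 8 − 0)/2 = 10/2 = 5.
(Structurally: 1 ring(s) + 4 π bond(s) = 5.)

5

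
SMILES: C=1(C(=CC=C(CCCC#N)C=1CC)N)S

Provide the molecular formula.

Heavy atoms from the SMILES: 12 C, 2 N, 1 S.
Implicit hydrogens by atom environment:
  4 × C: 2 H each → 8
  4 × C (aromatic): no H
  2 × C (aromatic): 1 H each → 2
  1 × C: 3 H
  1 × C: no H
  1 × N: 2 H
  1 × N: no H
  1 × S: 1 H
  Total hydrogens = 16.
Molecular formula: C12H16N2S

C12H16N2S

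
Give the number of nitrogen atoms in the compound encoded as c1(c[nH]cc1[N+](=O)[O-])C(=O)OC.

2

The symbol for nitrogen appears 2 times in the SMILES.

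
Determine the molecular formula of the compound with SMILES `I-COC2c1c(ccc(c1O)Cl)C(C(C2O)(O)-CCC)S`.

C14H18ClIO4S

Heavy atoms from the SMILES: 14 C, 1 Cl, 1 I, 4 O, 1 S.
Implicit hydrogens by atom environment:
  4 × C (aromatic): no H
  3 × C: 2 H each → 6
  3 × C: 1 H each → 3
  3 × O: 1 H each → 3
  2 × C (aromatic): 1 H each → 2
  1 × C: 3 H
  1 × C: no H
  1 × Cl: no H
  1 × I: no H
  1 × O: no H
  1 × S: 1 H
  Total hydrogens = 18.
Molecular formula: C14H18ClIO4S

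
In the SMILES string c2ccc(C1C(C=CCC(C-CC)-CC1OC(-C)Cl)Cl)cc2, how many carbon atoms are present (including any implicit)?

19

The symbol for carbon appears 19 times in the SMILES. Lowercase c denotes aromatic carbon and counts toward C.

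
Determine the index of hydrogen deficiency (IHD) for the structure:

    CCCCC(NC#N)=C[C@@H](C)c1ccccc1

7

Molecular formula from the SMILES: C15H20N2.
DoU = (2C + 2 + N − H − X)/2 = (2·15 + 2 + 2 − 20 − 0)/2 = 14/2 = 7.
(Structurally: 1 ring(s) + 6 π bond(s) = 7.)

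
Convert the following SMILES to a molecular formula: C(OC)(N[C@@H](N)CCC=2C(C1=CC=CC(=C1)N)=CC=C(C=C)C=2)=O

C19H23N3O2

Heavy atoms from the SMILES: 19 C, 3 N, 2 O.
Implicit hydrogens by atom environment:
  7 × C (aromatic): 1 H each → 7
  5 × C (aromatic): no H
  3 × C: 2 H each → 6
  2 × C: 1 H each → 2
  2 × N: 2 H each → 4
  2 × O: no H
  1 × C: 3 H
  1 × C: no H
  1 × N: 1 H
  Total hydrogens = 23.
Molecular formula: C19H23N3O2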